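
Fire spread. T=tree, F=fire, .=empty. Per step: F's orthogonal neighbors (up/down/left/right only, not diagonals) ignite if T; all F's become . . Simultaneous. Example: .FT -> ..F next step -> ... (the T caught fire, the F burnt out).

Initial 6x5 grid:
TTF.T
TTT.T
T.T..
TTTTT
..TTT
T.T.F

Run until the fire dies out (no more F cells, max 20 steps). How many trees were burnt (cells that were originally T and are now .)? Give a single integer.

Answer: 16

Derivation:
Step 1: +3 fires, +2 burnt (F count now 3)
Step 2: +5 fires, +3 burnt (F count now 5)
Step 3: +4 fires, +5 burnt (F count now 4)
Step 4: +3 fires, +4 burnt (F count now 3)
Step 5: +1 fires, +3 burnt (F count now 1)
Step 6: +0 fires, +1 burnt (F count now 0)
Fire out after step 6
Initially T: 19, now '.': 27
Total burnt (originally-T cells now '.'): 16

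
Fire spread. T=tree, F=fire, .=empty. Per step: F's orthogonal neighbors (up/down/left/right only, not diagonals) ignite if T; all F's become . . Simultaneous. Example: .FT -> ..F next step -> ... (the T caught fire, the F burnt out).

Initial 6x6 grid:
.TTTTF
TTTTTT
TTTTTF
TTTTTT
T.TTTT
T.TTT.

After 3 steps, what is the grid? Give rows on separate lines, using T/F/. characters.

Step 1: 4 trees catch fire, 2 burn out
  .TTTF.
  TTTTTF
  TTTTF.
  TTTTTF
  T.TTTT
  T.TTT.
Step 2: 5 trees catch fire, 4 burn out
  .TTF..
  TTTTF.
  TTTF..
  TTTTF.
  T.TTTF
  T.TTT.
Step 3: 5 trees catch fire, 5 burn out
  .TF...
  TTTF..
  TTF...
  TTTF..
  T.TTF.
  T.TTT.

.TF...
TTTF..
TTF...
TTTF..
T.TTF.
T.TTT.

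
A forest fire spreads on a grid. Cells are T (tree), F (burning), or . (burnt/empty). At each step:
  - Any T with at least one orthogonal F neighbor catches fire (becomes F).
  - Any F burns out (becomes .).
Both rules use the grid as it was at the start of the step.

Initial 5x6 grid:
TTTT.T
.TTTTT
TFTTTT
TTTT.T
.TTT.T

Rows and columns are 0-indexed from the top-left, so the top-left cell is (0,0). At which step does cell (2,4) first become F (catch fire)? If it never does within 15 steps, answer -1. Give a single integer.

Step 1: cell (2,4)='T' (+4 fires, +1 burnt)
Step 2: cell (2,4)='T' (+6 fires, +4 burnt)
Step 3: cell (2,4)='F' (+6 fires, +6 burnt)
  -> target ignites at step 3
Step 4: cell (2,4)='.' (+4 fires, +6 burnt)
Step 5: cell (2,4)='.' (+2 fires, +4 burnt)
Step 6: cell (2,4)='.' (+2 fires, +2 burnt)
Step 7: cell (2,4)='.' (+0 fires, +2 burnt)
  fire out at step 7

3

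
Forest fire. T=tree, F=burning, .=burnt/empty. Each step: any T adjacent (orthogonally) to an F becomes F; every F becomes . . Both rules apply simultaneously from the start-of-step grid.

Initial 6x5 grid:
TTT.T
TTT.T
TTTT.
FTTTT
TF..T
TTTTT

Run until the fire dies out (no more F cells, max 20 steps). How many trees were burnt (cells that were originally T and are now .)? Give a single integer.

Answer: 21

Derivation:
Step 1: +4 fires, +2 burnt (F count now 4)
Step 2: +5 fires, +4 burnt (F count now 5)
Step 3: +5 fires, +5 burnt (F count now 5)
Step 4: +5 fires, +5 burnt (F count now 5)
Step 5: +2 fires, +5 burnt (F count now 2)
Step 6: +0 fires, +2 burnt (F count now 0)
Fire out after step 6
Initially T: 23, now '.': 28
Total burnt (originally-T cells now '.'): 21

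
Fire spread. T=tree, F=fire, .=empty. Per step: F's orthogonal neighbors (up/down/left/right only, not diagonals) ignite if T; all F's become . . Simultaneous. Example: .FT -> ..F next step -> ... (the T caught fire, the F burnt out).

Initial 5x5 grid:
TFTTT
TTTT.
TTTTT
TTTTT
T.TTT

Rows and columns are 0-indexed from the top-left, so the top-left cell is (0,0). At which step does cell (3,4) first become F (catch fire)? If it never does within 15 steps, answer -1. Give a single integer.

Step 1: cell (3,4)='T' (+3 fires, +1 burnt)
Step 2: cell (3,4)='T' (+4 fires, +3 burnt)
Step 3: cell (3,4)='T' (+5 fires, +4 burnt)
Step 4: cell (3,4)='T' (+3 fires, +5 burnt)
Step 5: cell (3,4)='T' (+4 fires, +3 burnt)
Step 6: cell (3,4)='F' (+2 fires, +4 burnt)
  -> target ignites at step 6
Step 7: cell (3,4)='.' (+1 fires, +2 burnt)
Step 8: cell (3,4)='.' (+0 fires, +1 burnt)
  fire out at step 8

6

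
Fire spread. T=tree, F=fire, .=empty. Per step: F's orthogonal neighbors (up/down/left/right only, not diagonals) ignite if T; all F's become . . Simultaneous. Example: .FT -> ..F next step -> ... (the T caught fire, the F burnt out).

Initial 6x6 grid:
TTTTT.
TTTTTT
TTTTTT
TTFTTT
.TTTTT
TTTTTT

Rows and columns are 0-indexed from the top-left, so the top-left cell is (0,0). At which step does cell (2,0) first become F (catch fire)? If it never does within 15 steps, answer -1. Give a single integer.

Step 1: cell (2,0)='T' (+4 fires, +1 burnt)
Step 2: cell (2,0)='T' (+8 fires, +4 burnt)
Step 3: cell (2,0)='F' (+9 fires, +8 burnt)
  -> target ignites at step 3
Step 4: cell (2,0)='.' (+8 fires, +9 burnt)
Step 5: cell (2,0)='.' (+4 fires, +8 burnt)
Step 6: cell (2,0)='.' (+0 fires, +4 burnt)
  fire out at step 6

3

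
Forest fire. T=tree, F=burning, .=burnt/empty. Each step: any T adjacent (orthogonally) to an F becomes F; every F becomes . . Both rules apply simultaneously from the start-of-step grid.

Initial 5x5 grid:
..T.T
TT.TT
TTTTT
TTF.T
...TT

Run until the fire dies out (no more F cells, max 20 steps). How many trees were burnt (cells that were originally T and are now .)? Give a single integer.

Answer: 15

Derivation:
Step 1: +2 fires, +1 burnt (F count now 2)
Step 2: +3 fires, +2 burnt (F count now 3)
Step 3: +4 fires, +3 burnt (F count now 4)
Step 4: +3 fires, +4 burnt (F count now 3)
Step 5: +2 fires, +3 burnt (F count now 2)
Step 6: +1 fires, +2 burnt (F count now 1)
Step 7: +0 fires, +1 burnt (F count now 0)
Fire out after step 7
Initially T: 16, now '.': 24
Total burnt (originally-T cells now '.'): 15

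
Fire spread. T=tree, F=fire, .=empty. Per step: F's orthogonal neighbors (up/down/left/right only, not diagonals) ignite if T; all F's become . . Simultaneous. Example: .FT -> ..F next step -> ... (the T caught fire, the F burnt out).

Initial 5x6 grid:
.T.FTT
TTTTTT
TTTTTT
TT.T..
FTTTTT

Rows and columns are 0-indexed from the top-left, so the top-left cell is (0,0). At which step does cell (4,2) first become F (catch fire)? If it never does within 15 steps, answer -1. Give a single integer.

Step 1: cell (4,2)='T' (+4 fires, +2 burnt)
Step 2: cell (4,2)='F' (+7 fires, +4 burnt)
  -> target ignites at step 2
Step 3: cell (4,2)='.' (+8 fires, +7 burnt)
Step 4: cell (4,2)='.' (+3 fires, +8 burnt)
Step 5: cell (4,2)='.' (+1 fires, +3 burnt)
Step 6: cell (4,2)='.' (+0 fires, +1 burnt)
  fire out at step 6

2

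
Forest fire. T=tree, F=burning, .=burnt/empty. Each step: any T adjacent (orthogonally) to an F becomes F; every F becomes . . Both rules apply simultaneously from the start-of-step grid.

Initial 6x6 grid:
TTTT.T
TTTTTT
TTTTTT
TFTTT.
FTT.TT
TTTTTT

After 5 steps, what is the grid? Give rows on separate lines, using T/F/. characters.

Step 1: 5 trees catch fire, 2 burn out
  TTTT.T
  TTTTTT
  TFTTTT
  F.FTT.
  .FT.TT
  FTTTTT
Step 2: 6 trees catch fire, 5 burn out
  TTTT.T
  TFTTTT
  F.FTTT
  ...FT.
  ..F.TT
  .FTTTT
Step 3: 6 trees catch fire, 6 burn out
  TFTT.T
  F.FTTT
  ...FTT
  ....F.
  ....TT
  ..FTTT
Step 4: 6 trees catch fire, 6 burn out
  F.FT.T
  ...FTT
  ....FT
  ......
  ....FT
  ...FTT
Step 5: 5 trees catch fire, 6 burn out
  ...F.T
  ....FT
  .....F
  ......
  .....F
  ....FT

...F.T
....FT
.....F
......
.....F
....FT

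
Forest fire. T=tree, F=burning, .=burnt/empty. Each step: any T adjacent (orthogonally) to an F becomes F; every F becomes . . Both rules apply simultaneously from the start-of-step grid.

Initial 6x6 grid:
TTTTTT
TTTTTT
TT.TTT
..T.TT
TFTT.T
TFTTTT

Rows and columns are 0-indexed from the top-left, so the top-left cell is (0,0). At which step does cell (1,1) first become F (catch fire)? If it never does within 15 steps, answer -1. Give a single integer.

Step 1: cell (1,1)='T' (+4 fires, +2 burnt)
Step 2: cell (1,1)='T' (+3 fires, +4 burnt)
Step 3: cell (1,1)='T' (+1 fires, +3 burnt)
Step 4: cell (1,1)='T' (+1 fires, +1 burnt)
Step 5: cell (1,1)='T' (+1 fires, +1 burnt)
Step 6: cell (1,1)='T' (+1 fires, +1 burnt)
Step 7: cell (1,1)='T' (+2 fires, +1 burnt)
Step 8: cell (1,1)='T' (+2 fires, +2 burnt)
Step 9: cell (1,1)='T' (+3 fires, +2 burnt)
Step 10: cell (1,1)='T' (+2 fires, +3 burnt)
Step 11: cell (1,1)='T' (+2 fires, +2 burnt)
Step 12: cell (1,1)='F' (+2 fires, +2 burnt)
  -> target ignites at step 12
Step 13: cell (1,1)='.' (+3 fires, +2 burnt)
Step 14: cell (1,1)='.' (+2 fires, +3 burnt)
Step 15: cell (1,1)='.' (+0 fires, +2 burnt)
  fire out at step 15

12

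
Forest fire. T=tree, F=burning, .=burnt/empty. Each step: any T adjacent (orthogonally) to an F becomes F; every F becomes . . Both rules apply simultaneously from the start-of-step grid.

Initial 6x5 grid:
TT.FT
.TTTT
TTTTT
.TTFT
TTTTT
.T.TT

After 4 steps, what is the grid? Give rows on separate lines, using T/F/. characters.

Step 1: 6 trees catch fire, 2 burn out
  TT..F
  .TTFT
  TTTFT
  .TF.F
  TTTFT
  .T.TT
Step 2: 8 trees catch fire, 6 burn out
  TT...
  .TF.F
  TTF.F
  .F...
  TTF.F
  .T.FT
Step 3: 4 trees catch fire, 8 burn out
  TT...
  .F...
  TF...
  .....
  TF...
  .T..F
Step 4: 4 trees catch fire, 4 burn out
  TF...
  .....
  F....
  .....
  F....
  .F...

TF...
.....
F....
.....
F....
.F...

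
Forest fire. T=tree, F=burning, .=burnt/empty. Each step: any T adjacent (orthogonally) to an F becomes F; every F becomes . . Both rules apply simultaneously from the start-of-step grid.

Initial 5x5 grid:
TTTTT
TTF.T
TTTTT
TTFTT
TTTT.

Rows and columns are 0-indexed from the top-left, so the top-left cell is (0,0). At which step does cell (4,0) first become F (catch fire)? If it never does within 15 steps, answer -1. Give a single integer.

Step 1: cell (4,0)='T' (+6 fires, +2 burnt)
Step 2: cell (4,0)='T' (+9 fires, +6 burnt)
Step 3: cell (4,0)='F' (+5 fires, +9 burnt)
  -> target ignites at step 3
Step 4: cell (4,0)='.' (+1 fires, +5 burnt)
Step 5: cell (4,0)='.' (+0 fires, +1 burnt)
  fire out at step 5

3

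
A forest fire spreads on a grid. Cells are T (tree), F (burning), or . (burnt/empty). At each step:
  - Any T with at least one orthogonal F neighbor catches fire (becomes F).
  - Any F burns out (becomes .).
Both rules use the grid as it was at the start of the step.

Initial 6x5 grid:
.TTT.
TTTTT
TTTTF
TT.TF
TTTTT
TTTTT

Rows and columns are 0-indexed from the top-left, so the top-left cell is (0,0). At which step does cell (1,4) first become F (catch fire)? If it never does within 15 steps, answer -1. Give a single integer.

Step 1: cell (1,4)='F' (+4 fires, +2 burnt)
  -> target ignites at step 1
Step 2: cell (1,4)='.' (+4 fires, +4 burnt)
Step 3: cell (1,4)='.' (+5 fires, +4 burnt)
Step 4: cell (1,4)='.' (+6 fires, +5 burnt)
Step 5: cell (1,4)='.' (+5 fires, +6 burnt)
Step 6: cell (1,4)='.' (+1 fires, +5 burnt)
Step 7: cell (1,4)='.' (+0 fires, +1 burnt)
  fire out at step 7

1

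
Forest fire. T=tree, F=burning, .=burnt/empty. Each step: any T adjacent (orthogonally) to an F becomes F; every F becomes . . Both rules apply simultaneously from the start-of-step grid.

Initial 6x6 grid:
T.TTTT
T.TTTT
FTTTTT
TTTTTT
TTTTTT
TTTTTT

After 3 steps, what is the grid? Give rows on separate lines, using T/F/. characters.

Step 1: 3 trees catch fire, 1 burn out
  T.TTTT
  F.TTTT
  .FTTTT
  FTTTTT
  TTTTTT
  TTTTTT
Step 2: 4 trees catch fire, 3 burn out
  F.TTTT
  ..TTTT
  ..FTTT
  .FTTTT
  FTTTTT
  TTTTTT
Step 3: 5 trees catch fire, 4 burn out
  ..TTTT
  ..FTTT
  ...FTT
  ..FTTT
  .FTTTT
  FTTTTT

..TTTT
..FTTT
...FTT
..FTTT
.FTTTT
FTTTTT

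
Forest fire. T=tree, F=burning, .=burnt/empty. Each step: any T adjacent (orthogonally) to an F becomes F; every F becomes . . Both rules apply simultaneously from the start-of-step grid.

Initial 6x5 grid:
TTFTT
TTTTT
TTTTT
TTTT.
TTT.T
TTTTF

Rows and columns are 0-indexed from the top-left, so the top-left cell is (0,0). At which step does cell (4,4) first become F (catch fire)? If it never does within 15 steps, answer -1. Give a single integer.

Step 1: cell (4,4)='F' (+5 fires, +2 burnt)
  -> target ignites at step 1
Step 2: cell (4,4)='.' (+6 fires, +5 burnt)
Step 3: cell (4,4)='.' (+7 fires, +6 burnt)
Step 4: cell (4,4)='.' (+6 fires, +7 burnt)
Step 5: cell (4,4)='.' (+2 fires, +6 burnt)
Step 6: cell (4,4)='.' (+0 fires, +2 burnt)
  fire out at step 6

1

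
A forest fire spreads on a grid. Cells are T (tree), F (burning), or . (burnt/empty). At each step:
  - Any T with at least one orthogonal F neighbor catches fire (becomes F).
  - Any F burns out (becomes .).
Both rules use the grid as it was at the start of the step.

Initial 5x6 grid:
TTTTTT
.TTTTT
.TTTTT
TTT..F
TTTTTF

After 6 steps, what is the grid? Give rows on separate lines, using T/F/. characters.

Step 1: 2 trees catch fire, 2 burn out
  TTTTTT
  .TTTTT
  .TTTTF
  TTT...
  TTTTF.
Step 2: 3 trees catch fire, 2 burn out
  TTTTTT
  .TTTTF
  .TTTF.
  TTT...
  TTTF..
Step 3: 4 trees catch fire, 3 burn out
  TTTTTF
  .TTTF.
  .TTF..
  TTT...
  TTF...
Step 4: 5 trees catch fire, 4 burn out
  TTTTF.
  .TTF..
  .TF...
  TTF...
  TF....
Step 5: 5 trees catch fire, 5 burn out
  TTTF..
  .TF...
  .F....
  TF....
  F.....
Step 6: 3 trees catch fire, 5 burn out
  TTF...
  .F....
  ......
  F.....
  ......

TTF...
.F....
......
F.....
......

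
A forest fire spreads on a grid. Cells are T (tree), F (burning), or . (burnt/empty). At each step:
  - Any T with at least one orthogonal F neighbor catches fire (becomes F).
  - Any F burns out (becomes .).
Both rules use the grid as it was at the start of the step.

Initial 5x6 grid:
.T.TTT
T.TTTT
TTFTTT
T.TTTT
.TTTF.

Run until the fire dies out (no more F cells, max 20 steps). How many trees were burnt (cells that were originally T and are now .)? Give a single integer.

Answer: 21

Derivation:
Step 1: +6 fires, +2 burnt (F count now 6)
Step 2: +6 fires, +6 burnt (F count now 6)
Step 3: +6 fires, +6 burnt (F count now 6)
Step 4: +2 fires, +6 burnt (F count now 2)
Step 5: +1 fires, +2 burnt (F count now 1)
Step 6: +0 fires, +1 burnt (F count now 0)
Fire out after step 6
Initially T: 22, now '.': 29
Total burnt (originally-T cells now '.'): 21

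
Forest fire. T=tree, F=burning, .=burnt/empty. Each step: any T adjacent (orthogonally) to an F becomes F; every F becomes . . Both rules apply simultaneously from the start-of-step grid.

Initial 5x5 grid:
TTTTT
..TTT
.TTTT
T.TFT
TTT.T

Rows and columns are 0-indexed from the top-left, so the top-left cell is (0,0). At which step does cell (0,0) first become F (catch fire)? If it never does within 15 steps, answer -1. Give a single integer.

Step 1: cell (0,0)='T' (+3 fires, +1 burnt)
Step 2: cell (0,0)='T' (+5 fires, +3 burnt)
Step 3: cell (0,0)='T' (+5 fires, +5 burnt)
Step 4: cell (0,0)='T' (+3 fires, +5 burnt)
Step 5: cell (0,0)='T' (+2 fires, +3 burnt)
Step 6: cell (0,0)='F' (+1 fires, +2 burnt)
  -> target ignites at step 6
Step 7: cell (0,0)='.' (+0 fires, +1 burnt)
  fire out at step 7

6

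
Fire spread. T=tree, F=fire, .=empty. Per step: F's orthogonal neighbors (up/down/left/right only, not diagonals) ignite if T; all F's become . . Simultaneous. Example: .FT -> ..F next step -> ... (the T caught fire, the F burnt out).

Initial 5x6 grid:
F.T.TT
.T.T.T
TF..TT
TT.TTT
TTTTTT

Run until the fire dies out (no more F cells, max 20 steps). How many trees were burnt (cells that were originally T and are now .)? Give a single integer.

Step 1: +3 fires, +2 burnt (F count now 3)
Step 2: +2 fires, +3 burnt (F count now 2)
Step 3: +2 fires, +2 burnt (F count now 2)
Step 4: +1 fires, +2 burnt (F count now 1)
Step 5: +2 fires, +1 burnt (F count now 2)
Step 6: +2 fires, +2 burnt (F count now 2)
Step 7: +2 fires, +2 burnt (F count now 2)
Step 8: +1 fires, +2 burnt (F count now 1)
Step 9: +1 fires, +1 burnt (F count now 1)
Step 10: +1 fires, +1 burnt (F count now 1)
Step 11: +1 fires, +1 burnt (F count now 1)
Step 12: +0 fires, +1 burnt (F count now 0)
Fire out after step 12
Initially T: 20, now '.': 28
Total burnt (originally-T cells now '.'): 18

Answer: 18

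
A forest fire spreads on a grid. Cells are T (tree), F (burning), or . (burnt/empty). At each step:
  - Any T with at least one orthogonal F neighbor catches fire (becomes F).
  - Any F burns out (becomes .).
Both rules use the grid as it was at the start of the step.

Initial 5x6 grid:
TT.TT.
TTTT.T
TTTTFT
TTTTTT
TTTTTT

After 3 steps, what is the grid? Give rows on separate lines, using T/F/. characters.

Step 1: 3 trees catch fire, 1 burn out
  TT.TT.
  TTTT.T
  TTTF.F
  TTTTFT
  TTTTTT
Step 2: 6 trees catch fire, 3 burn out
  TT.TT.
  TTTF.F
  TTF...
  TTTF.F
  TTTTFT
Step 3: 6 trees catch fire, 6 burn out
  TT.FT.
  TTF...
  TF....
  TTF...
  TTTF.F

TT.FT.
TTF...
TF....
TTF...
TTTF.F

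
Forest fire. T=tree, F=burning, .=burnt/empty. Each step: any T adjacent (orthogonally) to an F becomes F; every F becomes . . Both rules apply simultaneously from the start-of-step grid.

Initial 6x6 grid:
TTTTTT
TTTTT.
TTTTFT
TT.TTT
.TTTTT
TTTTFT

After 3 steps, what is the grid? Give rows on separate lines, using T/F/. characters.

Step 1: 7 trees catch fire, 2 burn out
  TTTTTT
  TTTTF.
  TTTF.F
  TT.TFT
  .TTTFT
  TTTF.F
Step 2: 8 trees catch fire, 7 burn out
  TTTTFT
  TTTF..
  TTF...
  TT.F.F
  .TTF.F
  TTF...
Step 3: 6 trees catch fire, 8 burn out
  TTTF.F
  TTF...
  TF....
  TT....
  .TF...
  TF....

TTTF.F
TTF...
TF....
TT....
.TF...
TF....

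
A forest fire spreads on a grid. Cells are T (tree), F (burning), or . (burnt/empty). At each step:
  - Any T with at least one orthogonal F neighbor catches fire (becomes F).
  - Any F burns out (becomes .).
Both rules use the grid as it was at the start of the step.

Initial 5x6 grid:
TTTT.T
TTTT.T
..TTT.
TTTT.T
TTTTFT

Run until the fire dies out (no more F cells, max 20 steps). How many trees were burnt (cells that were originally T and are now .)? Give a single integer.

Step 1: +2 fires, +1 burnt (F count now 2)
Step 2: +3 fires, +2 burnt (F count now 3)
Step 3: +3 fires, +3 burnt (F count now 3)
Step 4: +5 fires, +3 burnt (F count now 5)
Step 5: +3 fires, +5 burnt (F count now 3)
Step 6: +2 fires, +3 burnt (F count now 2)
Step 7: +2 fires, +2 burnt (F count now 2)
Step 8: +1 fires, +2 burnt (F count now 1)
Step 9: +0 fires, +1 burnt (F count now 0)
Fire out after step 9
Initially T: 23, now '.': 28
Total burnt (originally-T cells now '.'): 21

Answer: 21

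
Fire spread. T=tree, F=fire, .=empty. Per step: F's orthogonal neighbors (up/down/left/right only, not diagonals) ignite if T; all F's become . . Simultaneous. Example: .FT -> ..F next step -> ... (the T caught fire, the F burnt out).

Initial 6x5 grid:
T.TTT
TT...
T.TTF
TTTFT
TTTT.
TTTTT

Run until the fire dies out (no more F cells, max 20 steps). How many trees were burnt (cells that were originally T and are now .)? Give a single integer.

Answer: 19

Derivation:
Step 1: +4 fires, +2 burnt (F count now 4)
Step 2: +4 fires, +4 burnt (F count now 4)
Step 3: +4 fires, +4 burnt (F count now 4)
Step 4: +3 fires, +4 burnt (F count now 3)
Step 5: +2 fires, +3 burnt (F count now 2)
Step 6: +2 fires, +2 burnt (F count now 2)
Step 7: +0 fires, +2 burnt (F count now 0)
Fire out after step 7
Initially T: 22, now '.': 27
Total burnt (originally-T cells now '.'): 19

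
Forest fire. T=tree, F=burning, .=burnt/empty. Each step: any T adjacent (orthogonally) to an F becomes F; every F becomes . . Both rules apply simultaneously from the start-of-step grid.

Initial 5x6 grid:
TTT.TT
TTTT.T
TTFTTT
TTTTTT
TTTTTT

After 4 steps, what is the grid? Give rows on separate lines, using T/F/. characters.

Step 1: 4 trees catch fire, 1 burn out
  TTT.TT
  TTFT.T
  TF.FTT
  TTFTTT
  TTTTTT
Step 2: 8 trees catch fire, 4 burn out
  TTF.TT
  TF.F.T
  F...FT
  TF.FTT
  TTFTTT
Step 3: 7 trees catch fire, 8 burn out
  TF..TT
  F....T
  .....F
  F...FT
  TF.FTT
Step 4: 5 trees catch fire, 7 burn out
  F...TT
  .....F
  ......
  .....F
  F...FT

F...TT
.....F
......
.....F
F...FT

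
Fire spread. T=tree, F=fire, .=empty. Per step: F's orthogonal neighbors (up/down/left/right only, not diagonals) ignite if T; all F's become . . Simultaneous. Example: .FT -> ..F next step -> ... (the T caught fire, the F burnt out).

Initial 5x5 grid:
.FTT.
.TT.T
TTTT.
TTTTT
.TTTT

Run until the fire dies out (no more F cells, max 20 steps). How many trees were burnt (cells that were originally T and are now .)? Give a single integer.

Answer: 17

Derivation:
Step 1: +2 fires, +1 burnt (F count now 2)
Step 2: +3 fires, +2 burnt (F count now 3)
Step 3: +3 fires, +3 burnt (F count now 3)
Step 4: +4 fires, +3 burnt (F count now 4)
Step 5: +2 fires, +4 burnt (F count now 2)
Step 6: +2 fires, +2 burnt (F count now 2)
Step 7: +1 fires, +2 burnt (F count now 1)
Step 8: +0 fires, +1 burnt (F count now 0)
Fire out after step 8
Initially T: 18, now '.': 24
Total burnt (originally-T cells now '.'): 17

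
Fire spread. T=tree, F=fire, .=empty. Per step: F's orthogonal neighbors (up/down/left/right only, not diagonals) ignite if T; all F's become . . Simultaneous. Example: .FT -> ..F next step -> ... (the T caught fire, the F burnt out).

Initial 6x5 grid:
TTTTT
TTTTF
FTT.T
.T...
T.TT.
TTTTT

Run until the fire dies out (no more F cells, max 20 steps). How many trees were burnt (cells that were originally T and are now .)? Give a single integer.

Answer: 13

Derivation:
Step 1: +5 fires, +2 burnt (F count now 5)
Step 2: +6 fires, +5 burnt (F count now 6)
Step 3: +2 fires, +6 burnt (F count now 2)
Step 4: +0 fires, +2 burnt (F count now 0)
Fire out after step 4
Initially T: 21, now '.': 22
Total burnt (originally-T cells now '.'): 13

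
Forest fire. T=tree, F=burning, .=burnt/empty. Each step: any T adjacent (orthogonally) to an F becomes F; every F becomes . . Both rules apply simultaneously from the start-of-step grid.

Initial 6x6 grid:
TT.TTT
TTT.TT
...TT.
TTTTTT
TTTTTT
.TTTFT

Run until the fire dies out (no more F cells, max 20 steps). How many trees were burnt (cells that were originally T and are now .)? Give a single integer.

Step 1: +3 fires, +1 burnt (F count now 3)
Step 2: +4 fires, +3 burnt (F count now 4)
Step 3: +5 fires, +4 burnt (F count now 5)
Step 4: +4 fires, +5 burnt (F count now 4)
Step 5: +4 fires, +4 burnt (F count now 4)
Step 6: +3 fires, +4 burnt (F count now 3)
Step 7: +0 fires, +3 burnt (F count now 0)
Fire out after step 7
Initially T: 28, now '.': 31
Total burnt (originally-T cells now '.'): 23

Answer: 23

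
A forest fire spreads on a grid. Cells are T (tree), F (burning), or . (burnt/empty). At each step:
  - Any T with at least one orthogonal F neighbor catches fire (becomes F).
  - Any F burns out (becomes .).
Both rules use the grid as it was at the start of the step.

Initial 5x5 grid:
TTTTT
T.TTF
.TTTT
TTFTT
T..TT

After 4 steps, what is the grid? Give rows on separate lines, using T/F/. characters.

Step 1: 6 trees catch fire, 2 burn out
  TTTTF
  T.TF.
  .TFTF
  TF.FT
  T..TT
Step 2: 7 trees catch fire, 6 burn out
  TTTF.
  T.F..
  .F.F.
  F...F
  T..FT
Step 3: 3 trees catch fire, 7 burn out
  TTF..
  T....
  .....
  .....
  F...F
Step 4: 1 trees catch fire, 3 burn out
  TF...
  T....
  .....
  .....
  .....

TF...
T....
.....
.....
.....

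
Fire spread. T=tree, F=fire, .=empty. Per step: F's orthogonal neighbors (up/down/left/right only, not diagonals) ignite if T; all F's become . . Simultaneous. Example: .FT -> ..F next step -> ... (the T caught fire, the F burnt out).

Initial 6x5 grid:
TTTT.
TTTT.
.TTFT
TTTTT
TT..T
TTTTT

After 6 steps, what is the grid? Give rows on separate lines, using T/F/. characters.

Step 1: 4 trees catch fire, 1 burn out
  TTTT.
  TTTF.
  .TF.F
  TTTFT
  TT..T
  TTTTT
Step 2: 5 trees catch fire, 4 burn out
  TTTF.
  TTF..
  .F...
  TTF.F
  TT..T
  TTTTT
Step 3: 4 trees catch fire, 5 burn out
  TTF..
  TF...
  .....
  TF...
  TT..F
  TTTTT
Step 4: 5 trees catch fire, 4 burn out
  TF...
  F....
  .....
  F....
  TF...
  TTTTF
Step 5: 4 trees catch fire, 5 burn out
  F....
  .....
  .....
  .....
  F....
  TFTF.
Step 6: 2 trees catch fire, 4 burn out
  .....
  .....
  .....
  .....
  .....
  F.F..

.....
.....
.....
.....
.....
F.F..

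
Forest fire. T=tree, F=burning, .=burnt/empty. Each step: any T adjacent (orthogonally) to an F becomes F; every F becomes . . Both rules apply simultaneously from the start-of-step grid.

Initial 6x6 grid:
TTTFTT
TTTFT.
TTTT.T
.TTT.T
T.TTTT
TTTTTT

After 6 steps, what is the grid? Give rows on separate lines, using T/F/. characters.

Step 1: 5 trees catch fire, 2 burn out
  TTF.FT
  TTF.F.
  TTTF.T
  .TTT.T
  T.TTTT
  TTTTTT
Step 2: 5 trees catch fire, 5 burn out
  TF...F
  TF....
  TTF..T
  .TTF.T
  T.TTTT
  TTTTTT
Step 3: 5 trees catch fire, 5 burn out
  F.....
  F.....
  TF...T
  .TF..T
  T.TFTT
  TTTTTT
Step 4: 5 trees catch fire, 5 burn out
  ......
  ......
  F....T
  .F...T
  T.F.FT
  TTTFTT
Step 5: 3 trees catch fire, 5 burn out
  ......
  ......
  .....T
  .....T
  T....F
  TTF.FT
Step 6: 3 trees catch fire, 3 burn out
  ......
  ......
  .....T
  .....F
  T.....
  TF...F

......
......
.....T
.....F
T.....
TF...F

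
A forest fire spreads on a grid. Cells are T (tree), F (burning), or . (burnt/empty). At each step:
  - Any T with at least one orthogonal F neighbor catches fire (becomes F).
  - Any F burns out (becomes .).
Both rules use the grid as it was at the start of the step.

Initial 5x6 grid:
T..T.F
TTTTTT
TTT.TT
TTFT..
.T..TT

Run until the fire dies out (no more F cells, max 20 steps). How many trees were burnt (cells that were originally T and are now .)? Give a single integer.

Answer: 17

Derivation:
Step 1: +4 fires, +2 burnt (F count now 4)
Step 2: +6 fires, +4 burnt (F count now 6)
Step 3: +4 fires, +6 burnt (F count now 4)
Step 4: +2 fires, +4 burnt (F count now 2)
Step 5: +1 fires, +2 burnt (F count now 1)
Step 6: +0 fires, +1 burnt (F count now 0)
Fire out after step 6
Initially T: 19, now '.': 28
Total burnt (originally-T cells now '.'): 17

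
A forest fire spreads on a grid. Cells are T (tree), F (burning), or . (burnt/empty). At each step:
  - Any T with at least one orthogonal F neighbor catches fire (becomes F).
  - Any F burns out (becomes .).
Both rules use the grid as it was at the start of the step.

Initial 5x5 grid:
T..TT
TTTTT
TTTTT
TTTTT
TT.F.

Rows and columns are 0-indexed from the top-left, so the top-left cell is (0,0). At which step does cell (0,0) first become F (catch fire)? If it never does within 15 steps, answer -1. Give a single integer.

Step 1: cell (0,0)='T' (+1 fires, +1 burnt)
Step 2: cell (0,0)='T' (+3 fires, +1 burnt)
Step 3: cell (0,0)='T' (+4 fires, +3 burnt)
Step 4: cell (0,0)='T' (+6 fires, +4 burnt)
Step 5: cell (0,0)='T' (+4 fires, +6 burnt)
Step 6: cell (0,0)='T' (+1 fires, +4 burnt)
Step 7: cell (0,0)='F' (+1 fires, +1 burnt)
  -> target ignites at step 7
Step 8: cell (0,0)='.' (+0 fires, +1 burnt)
  fire out at step 8

7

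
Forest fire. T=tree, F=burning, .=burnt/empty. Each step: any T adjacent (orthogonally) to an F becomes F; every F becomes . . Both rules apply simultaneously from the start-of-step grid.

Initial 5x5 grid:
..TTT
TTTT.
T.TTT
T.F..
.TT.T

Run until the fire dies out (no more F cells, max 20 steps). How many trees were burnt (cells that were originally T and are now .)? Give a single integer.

Answer: 14

Derivation:
Step 1: +2 fires, +1 burnt (F count now 2)
Step 2: +3 fires, +2 burnt (F count now 3)
Step 3: +4 fires, +3 burnt (F count now 4)
Step 4: +2 fires, +4 burnt (F count now 2)
Step 5: +2 fires, +2 burnt (F count now 2)
Step 6: +1 fires, +2 burnt (F count now 1)
Step 7: +0 fires, +1 burnt (F count now 0)
Fire out after step 7
Initially T: 15, now '.': 24
Total burnt (originally-T cells now '.'): 14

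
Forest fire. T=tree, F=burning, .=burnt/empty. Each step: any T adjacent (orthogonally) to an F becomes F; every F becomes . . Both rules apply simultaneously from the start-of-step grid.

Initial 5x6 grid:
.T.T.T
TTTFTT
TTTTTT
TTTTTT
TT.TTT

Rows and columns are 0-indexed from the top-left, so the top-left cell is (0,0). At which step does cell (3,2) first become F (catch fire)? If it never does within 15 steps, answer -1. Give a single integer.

Step 1: cell (3,2)='T' (+4 fires, +1 burnt)
Step 2: cell (3,2)='T' (+5 fires, +4 burnt)
Step 3: cell (3,2)='F' (+8 fires, +5 burnt)
  -> target ignites at step 3
Step 4: cell (3,2)='.' (+4 fires, +8 burnt)
Step 5: cell (3,2)='.' (+3 fires, +4 burnt)
Step 6: cell (3,2)='.' (+1 fires, +3 burnt)
Step 7: cell (3,2)='.' (+0 fires, +1 burnt)
  fire out at step 7

3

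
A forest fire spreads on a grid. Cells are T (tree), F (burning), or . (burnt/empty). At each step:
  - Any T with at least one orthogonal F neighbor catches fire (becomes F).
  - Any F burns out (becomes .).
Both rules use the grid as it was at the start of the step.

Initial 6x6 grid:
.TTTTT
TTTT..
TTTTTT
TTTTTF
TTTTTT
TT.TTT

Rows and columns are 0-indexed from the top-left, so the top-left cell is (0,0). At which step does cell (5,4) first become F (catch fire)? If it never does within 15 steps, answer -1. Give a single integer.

Step 1: cell (5,4)='T' (+3 fires, +1 burnt)
Step 2: cell (5,4)='T' (+4 fires, +3 burnt)
Step 3: cell (5,4)='F' (+4 fires, +4 burnt)
  -> target ignites at step 3
Step 4: cell (5,4)='.' (+5 fires, +4 burnt)
Step 5: cell (5,4)='.' (+5 fires, +5 burnt)
Step 6: cell (5,4)='.' (+6 fires, +5 burnt)
Step 7: cell (5,4)='.' (+4 fires, +6 burnt)
Step 8: cell (5,4)='.' (+0 fires, +4 burnt)
  fire out at step 8

3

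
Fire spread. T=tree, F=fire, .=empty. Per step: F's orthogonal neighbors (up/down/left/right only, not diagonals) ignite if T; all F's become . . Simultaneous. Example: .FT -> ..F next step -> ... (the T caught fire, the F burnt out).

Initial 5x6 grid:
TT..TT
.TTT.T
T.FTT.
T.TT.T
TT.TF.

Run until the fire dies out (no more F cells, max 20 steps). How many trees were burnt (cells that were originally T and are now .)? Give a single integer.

Step 1: +4 fires, +2 burnt (F count now 4)
Step 2: +4 fires, +4 burnt (F count now 4)
Step 3: +1 fires, +4 burnt (F count now 1)
Step 4: +1 fires, +1 burnt (F count now 1)
Step 5: +0 fires, +1 burnt (F count now 0)
Fire out after step 5
Initially T: 18, now '.': 22
Total burnt (originally-T cells now '.'): 10

Answer: 10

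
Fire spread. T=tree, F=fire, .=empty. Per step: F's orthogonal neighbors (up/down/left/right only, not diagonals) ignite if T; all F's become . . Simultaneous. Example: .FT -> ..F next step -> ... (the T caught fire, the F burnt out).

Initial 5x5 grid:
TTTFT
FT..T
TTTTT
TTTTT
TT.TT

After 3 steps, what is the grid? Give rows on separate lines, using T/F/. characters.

Step 1: 5 trees catch fire, 2 burn out
  FTF.F
  .F..T
  FTTTT
  TTTTT
  TT.TT
Step 2: 4 trees catch fire, 5 burn out
  .F...
  ....F
  .FTTT
  FTTTT
  TT.TT
Step 3: 4 trees catch fire, 4 burn out
  .....
  .....
  ..FTF
  .FTTT
  FT.TT

.....
.....
..FTF
.FTTT
FT.TT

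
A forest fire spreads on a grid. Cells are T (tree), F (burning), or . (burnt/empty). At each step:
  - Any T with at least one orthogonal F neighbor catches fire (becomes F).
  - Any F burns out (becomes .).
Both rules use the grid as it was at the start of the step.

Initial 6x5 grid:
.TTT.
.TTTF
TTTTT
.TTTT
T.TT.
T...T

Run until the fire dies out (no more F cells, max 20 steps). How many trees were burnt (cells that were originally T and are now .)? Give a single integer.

Step 1: +2 fires, +1 burnt (F count now 2)
Step 2: +4 fires, +2 burnt (F count now 4)
Step 3: +4 fires, +4 burnt (F count now 4)
Step 4: +4 fires, +4 burnt (F count now 4)
Step 5: +3 fires, +4 burnt (F count now 3)
Step 6: +0 fires, +3 burnt (F count now 0)
Fire out after step 6
Initially T: 20, now '.': 27
Total burnt (originally-T cells now '.'): 17

Answer: 17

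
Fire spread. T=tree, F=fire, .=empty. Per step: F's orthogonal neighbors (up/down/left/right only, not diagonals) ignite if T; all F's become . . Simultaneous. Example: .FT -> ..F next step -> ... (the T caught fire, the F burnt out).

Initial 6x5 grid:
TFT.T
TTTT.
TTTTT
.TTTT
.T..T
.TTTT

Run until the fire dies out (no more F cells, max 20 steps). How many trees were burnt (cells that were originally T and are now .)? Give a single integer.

Step 1: +3 fires, +1 burnt (F count now 3)
Step 2: +3 fires, +3 burnt (F count now 3)
Step 3: +4 fires, +3 burnt (F count now 4)
Step 4: +3 fires, +4 burnt (F count now 3)
Step 5: +3 fires, +3 burnt (F count now 3)
Step 6: +2 fires, +3 burnt (F count now 2)
Step 7: +2 fires, +2 burnt (F count now 2)
Step 8: +1 fires, +2 burnt (F count now 1)
Step 9: +0 fires, +1 burnt (F count now 0)
Fire out after step 9
Initially T: 22, now '.': 29
Total burnt (originally-T cells now '.'): 21

Answer: 21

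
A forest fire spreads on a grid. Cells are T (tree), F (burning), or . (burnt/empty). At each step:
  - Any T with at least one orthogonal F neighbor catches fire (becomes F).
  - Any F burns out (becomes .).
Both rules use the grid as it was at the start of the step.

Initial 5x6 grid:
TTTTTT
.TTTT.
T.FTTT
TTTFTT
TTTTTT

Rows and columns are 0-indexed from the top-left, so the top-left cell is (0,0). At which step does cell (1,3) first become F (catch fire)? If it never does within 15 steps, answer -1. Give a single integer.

Step 1: cell (1,3)='T' (+5 fires, +2 burnt)
Step 2: cell (1,3)='F' (+8 fires, +5 burnt)
  -> target ignites at step 2
Step 3: cell (1,3)='.' (+7 fires, +8 burnt)
Step 4: cell (1,3)='.' (+4 fires, +7 burnt)
Step 5: cell (1,3)='.' (+1 fires, +4 burnt)
Step 6: cell (1,3)='.' (+0 fires, +1 burnt)
  fire out at step 6

2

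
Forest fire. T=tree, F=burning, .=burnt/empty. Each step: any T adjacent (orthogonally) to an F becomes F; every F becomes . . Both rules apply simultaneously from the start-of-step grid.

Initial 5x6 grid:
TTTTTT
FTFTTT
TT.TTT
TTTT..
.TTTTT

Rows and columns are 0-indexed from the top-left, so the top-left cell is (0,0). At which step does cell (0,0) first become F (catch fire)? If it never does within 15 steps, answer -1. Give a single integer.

Step 1: cell (0,0)='F' (+5 fires, +2 burnt)
  -> target ignites at step 1
Step 2: cell (0,0)='.' (+6 fires, +5 burnt)
Step 3: cell (0,0)='.' (+5 fires, +6 burnt)
Step 4: cell (0,0)='.' (+5 fires, +5 burnt)
Step 5: cell (0,0)='.' (+2 fires, +5 burnt)
Step 6: cell (0,0)='.' (+1 fires, +2 burnt)
Step 7: cell (0,0)='.' (+0 fires, +1 burnt)
  fire out at step 7

1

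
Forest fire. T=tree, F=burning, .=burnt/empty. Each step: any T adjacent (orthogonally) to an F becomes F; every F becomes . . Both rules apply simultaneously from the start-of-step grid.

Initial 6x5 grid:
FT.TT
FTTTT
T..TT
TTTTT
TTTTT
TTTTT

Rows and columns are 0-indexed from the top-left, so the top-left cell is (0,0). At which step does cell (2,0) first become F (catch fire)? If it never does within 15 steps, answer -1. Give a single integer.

Step 1: cell (2,0)='F' (+3 fires, +2 burnt)
  -> target ignites at step 1
Step 2: cell (2,0)='.' (+2 fires, +3 burnt)
Step 3: cell (2,0)='.' (+3 fires, +2 burnt)
Step 4: cell (2,0)='.' (+6 fires, +3 burnt)
Step 5: cell (2,0)='.' (+5 fires, +6 burnt)
Step 6: cell (2,0)='.' (+3 fires, +5 burnt)
Step 7: cell (2,0)='.' (+2 fires, +3 burnt)
Step 8: cell (2,0)='.' (+1 fires, +2 burnt)
Step 9: cell (2,0)='.' (+0 fires, +1 burnt)
  fire out at step 9

1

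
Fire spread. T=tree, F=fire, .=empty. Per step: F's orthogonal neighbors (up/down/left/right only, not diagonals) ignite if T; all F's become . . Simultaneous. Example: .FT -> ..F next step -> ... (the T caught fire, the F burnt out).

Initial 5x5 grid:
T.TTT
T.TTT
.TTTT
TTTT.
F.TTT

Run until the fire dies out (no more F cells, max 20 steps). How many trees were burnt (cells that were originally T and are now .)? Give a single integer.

Step 1: +1 fires, +1 burnt (F count now 1)
Step 2: +1 fires, +1 burnt (F count now 1)
Step 3: +2 fires, +1 burnt (F count now 2)
Step 4: +3 fires, +2 burnt (F count now 3)
Step 5: +3 fires, +3 burnt (F count now 3)
Step 6: +4 fires, +3 burnt (F count now 4)
Step 7: +2 fires, +4 burnt (F count now 2)
Step 8: +1 fires, +2 burnt (F count now 1)
Step 9: +0 fires, +1 burnt (F count now 0)
Fire out after step 9
Initially T: 19, now '.': 23
Total burnt (originally-T cells now '.'): 17

Answer: 17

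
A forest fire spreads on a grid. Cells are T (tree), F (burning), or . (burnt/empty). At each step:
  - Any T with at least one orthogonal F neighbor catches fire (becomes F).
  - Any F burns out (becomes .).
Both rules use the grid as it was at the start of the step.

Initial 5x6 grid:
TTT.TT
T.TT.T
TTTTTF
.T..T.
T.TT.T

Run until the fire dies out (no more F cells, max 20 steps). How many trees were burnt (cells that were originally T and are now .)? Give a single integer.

Step 1: +2 fires, +1 burnt (F count now 2)
Step 2: +3 fires, +2 burnt (F count now 3)
Step 3: +3 fires, +3 burnt (F count now 3)
Step 4: +2 fires, +3 burnt (F count now 2)
Step 5: +3 fires, +2 burnt (F count now 3)
Step 6: +2 fires, +3 burnt (F count now 2)
Step 7: +1 fires, +2 burnt (F count now 1)
Step 8: +0 fires, +1 burnt (F count now 0)
Fire out after step 8
Initially T: 20, now '.': 26
Total burnt (originally-T cells now '.'): 16

Answer: 16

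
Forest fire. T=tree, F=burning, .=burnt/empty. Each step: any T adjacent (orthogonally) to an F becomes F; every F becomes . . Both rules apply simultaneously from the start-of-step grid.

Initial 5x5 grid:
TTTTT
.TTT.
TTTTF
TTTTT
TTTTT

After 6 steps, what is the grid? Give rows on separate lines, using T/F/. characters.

Step 1: 2 trees catch fire, 1 burn out
  TTTTT
  .TTT.
  TTTF.
  TTTTF
  TTTTT
Step 2: 4 trees catch fire, 2 burn out
  TTTTT
  .TTF.
  TTF..
  TTTF.
  TTTTF
Step 3: 5 trees catch fire, 4 burn out
  TTTFT
  .TF..
  TF...
  TTF..
  TTTF.
Step 4: 6 trees catch fire, 5 burn out
  TTF.F
  .F...
  F....
  TF...
  TTF..
Step 5: 3 trees catch fire, 6 burn out
  TF...
  .....
  .....
  F....
  TF...
Step 6: 2 trees catch fire, 3 burn out
  F....
  .....
  .....
  .....
  F....

F....
.....
.....
.....
F....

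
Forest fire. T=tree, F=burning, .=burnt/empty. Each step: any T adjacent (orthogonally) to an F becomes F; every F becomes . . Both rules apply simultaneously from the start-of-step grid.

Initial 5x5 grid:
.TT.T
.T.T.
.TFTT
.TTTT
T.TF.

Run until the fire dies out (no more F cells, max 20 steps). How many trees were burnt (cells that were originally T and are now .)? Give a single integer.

Answer: 12

Derivation:
Step 1: +5 fires, +2 burnt (F count now 5)
Step 2: +5 fires, +5 burnt (F count now 5)
Step 3: +1 fires, +5 burnt (F count now 1)
Step 4: +1 fires, +1 burnt (F count now 1)
Step 5: +0 fires, +1 burnt (F count now 0)
Fire out after step 5
Initially T: 14, now '.': 23
Total burnt (originally-T cells now '.'): 12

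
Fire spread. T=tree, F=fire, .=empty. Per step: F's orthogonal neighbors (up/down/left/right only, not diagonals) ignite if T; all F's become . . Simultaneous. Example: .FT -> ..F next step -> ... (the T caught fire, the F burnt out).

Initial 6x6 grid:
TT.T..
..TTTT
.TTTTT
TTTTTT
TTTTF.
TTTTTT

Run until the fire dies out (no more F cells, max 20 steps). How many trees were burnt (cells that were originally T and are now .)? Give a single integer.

Step 1: +3 fires, +1 burnt (F count now 3)
Step 2: +6 fires, +3 burnt (F count now 6)
Step 3: +6 fires, +6 burnt (F count now 6)
Step 4: +6 fires, +6 burnt (F count now 6)
Step 5: +5 fires, +6 burnt (F count now 5)
Step 6: +0 fires, +5 burnt (F count now 0)
Fire out after step 6
Initially T: 28, now '.': 34
Total burnt (originally-T cells now '.'): 26

Answer: 26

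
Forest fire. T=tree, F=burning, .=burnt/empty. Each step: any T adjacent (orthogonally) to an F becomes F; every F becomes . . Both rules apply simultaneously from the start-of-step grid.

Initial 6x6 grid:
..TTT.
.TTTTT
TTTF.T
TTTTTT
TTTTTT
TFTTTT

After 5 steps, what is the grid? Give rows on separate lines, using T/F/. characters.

Step 1: 6 trees catch fire, 2 burn out
  ..TTT.
  .TTFTT
  TTF..T
  TTTFTT
  TFTTTT
  F.FTTT
Step 2: 11 trees catch fire, 6 burn out
  ..TFT.
  .TF.FT
  TF...T
  TFF.FT
  F.FFTT
  ...FTT
Step 3: 9 trees catch fire, 11 burn out
  ..F.F.
  .F...F
  F....T
  F....F
  ....FT
  ....FT
Step 4: 3 trees catch fire, 9 burn out
  ......
  ......
  .....F
  ......
  .....F
  .....F
Step 5: 0 trees catch fire, 3 burn out
  ......
  ......
  ......
  ......
  ......
  ......

......
......
......
......
......
......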